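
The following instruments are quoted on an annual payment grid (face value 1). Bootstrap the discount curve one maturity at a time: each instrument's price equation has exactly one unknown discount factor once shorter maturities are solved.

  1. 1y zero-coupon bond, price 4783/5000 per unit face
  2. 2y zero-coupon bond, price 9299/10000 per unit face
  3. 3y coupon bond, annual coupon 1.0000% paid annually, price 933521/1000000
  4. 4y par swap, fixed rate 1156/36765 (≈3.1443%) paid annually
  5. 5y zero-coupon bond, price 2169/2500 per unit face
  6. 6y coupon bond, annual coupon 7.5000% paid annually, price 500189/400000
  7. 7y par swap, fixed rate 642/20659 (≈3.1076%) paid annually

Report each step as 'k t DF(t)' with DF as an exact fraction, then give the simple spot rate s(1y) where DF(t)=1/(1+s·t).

step 1 [1y] zero: DF = P = 4783/5000 ≈ 0.956600
step 2 [2y] zero: DF = P = 9299/10000 ≈ 0.929900
step 3 [3y] bond c/1=1/100: DF=(933521/1000000 − 1/100·(0.956600+0.929900))/(1+1/100) = 566/625 ≈ 0.905600
step 4 [4y] swap r/1=1156/36765: DF=(1 − 1156/36765·(0.956600+0.929900+0.905600))/(1+1156/36765) = 2211/2500 ≈ 0.884400
step 5 [5y] zero: DF = P = 2169/2500 ≈ 0.867600
step 6 [6y] bond c/1=3/40: DF=(500189/400000 − 3/40·(0.956600+0.929900+0.905600+0.884400+0.867600))/(1+3/40) = 4231/5000 ≈ 0.846200
step 7 [7y] swap r/1=642/20659: DF=(1 − 642/20659·(0.956600+0.929900+0.905600+0.884400+0.867600+0.846200))/(1+642/20659) = 4037/5000 ≈ 0.807400

1 1 4783/5000
2 2 9299/10000
3 3 566/625
4 4 2211/2500
5 5 2169/2500
6 6 4231/5000
7 7 4037/5000
s(1y) = (1/(4783/5000) − 1)/(1) = 217/4783 ≈ 4.5369%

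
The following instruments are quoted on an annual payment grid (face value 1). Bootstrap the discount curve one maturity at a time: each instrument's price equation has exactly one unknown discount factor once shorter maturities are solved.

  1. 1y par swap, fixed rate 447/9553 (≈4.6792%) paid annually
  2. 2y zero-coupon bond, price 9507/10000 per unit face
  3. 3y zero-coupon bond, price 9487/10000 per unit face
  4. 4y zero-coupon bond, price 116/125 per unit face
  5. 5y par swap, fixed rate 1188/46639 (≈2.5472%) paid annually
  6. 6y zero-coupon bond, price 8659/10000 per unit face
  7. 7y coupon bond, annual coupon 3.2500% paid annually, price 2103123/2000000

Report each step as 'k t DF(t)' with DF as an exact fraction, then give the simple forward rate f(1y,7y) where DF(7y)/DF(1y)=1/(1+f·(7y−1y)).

step 1 [1y] swap r/1=447/9553: DF=(1 − 447/9553·(0))/(1+447/9553) = 9553/10000 ≈ 0.955300
step 2 [2y] zero: DF = P = 9507/10000 ≈ 0.950700
step 3 [3y] zero: DF = P = 9487/10000 ≈ 0.948700
step 4 [4y] zero: DF = P = 116/125 ≈ 0.928000
step 5 [5y] swap r/1=1188/46639: DF=(1 − 1188/46639·(0.955300+0.950700+0.948700+0.928000))/(1+1188/46639) = 2203/2500 ≈ 0.881200
step 6 [6y] zero: DF = P = 8659/10000 ≈ 0.865900
step 7 [7y] bond c/1=13/400: DF=(2103123/2000000 − 13/400·(0.955300+0.950700+0.948700+0.928000+0.881200+0.865900))/(1+13/400) = 2111/2500 ≈ 0.844400

1 1 9553/10000
2 2 9507/10000
3 3 9487/10000
4 4 116/125
5 5 2203/2500
6 6 8659/10000
7 7 2111/2500
f(1y,7y) = ((9553/10000)/(2111/2500) − 1)/(6) = 1109/50664 ≈ 2.1889%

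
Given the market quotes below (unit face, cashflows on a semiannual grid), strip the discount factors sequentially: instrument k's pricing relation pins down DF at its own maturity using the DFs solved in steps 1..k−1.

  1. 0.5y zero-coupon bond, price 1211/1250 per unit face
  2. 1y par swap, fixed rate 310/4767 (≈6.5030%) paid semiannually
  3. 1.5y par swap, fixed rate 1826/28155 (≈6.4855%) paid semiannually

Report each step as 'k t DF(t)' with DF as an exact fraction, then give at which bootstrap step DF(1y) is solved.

1 1/2 1211/1250
2 1 469/500
3 3/2 9087/10000
DF(1y) is solved at step 2

step 1 [0.5y] zero: DF = P = 1211/1250 ≈ 0.968800
step 2 [1y] swap r/2=155/4767: DF=(1 − 155/4767·(0.968800))/(1+155/4767) = 469/500 ≈ 0.938000
step 3 [1.5y] swap r/2=913/28155: DF=(1 − 913/28155·(0.968800+0.938000))/(1+913/28155) = 9087/10000 ≈ 0.908700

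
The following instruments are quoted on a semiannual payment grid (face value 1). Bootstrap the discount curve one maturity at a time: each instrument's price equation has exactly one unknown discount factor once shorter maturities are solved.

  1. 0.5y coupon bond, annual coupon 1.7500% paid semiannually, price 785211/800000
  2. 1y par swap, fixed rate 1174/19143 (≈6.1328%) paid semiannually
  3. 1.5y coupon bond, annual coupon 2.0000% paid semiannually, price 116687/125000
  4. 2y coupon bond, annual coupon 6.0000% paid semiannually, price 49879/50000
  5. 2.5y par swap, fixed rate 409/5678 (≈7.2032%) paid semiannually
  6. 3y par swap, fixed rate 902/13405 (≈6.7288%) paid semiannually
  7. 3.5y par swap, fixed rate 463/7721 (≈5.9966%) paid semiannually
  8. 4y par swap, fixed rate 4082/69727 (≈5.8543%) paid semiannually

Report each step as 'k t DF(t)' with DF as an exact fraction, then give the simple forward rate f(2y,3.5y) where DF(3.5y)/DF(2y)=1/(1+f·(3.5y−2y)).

1 1/2 973/1000
2 1 9413/10000
3 3/2 9053/10000
4 2 554/625
5 5/2 2091/2500
6 3 2049/2500
7 7/2 2037/2500
8 4 7959/10000
f(2y,3.5y) = ((554/625)/(2037/2500) − 1)/(3/2) = 358/6111 ≈ 5.8583%

step 1 [0.5y] bond c/2=7/800: DF=(785211/800000 − 7/800·(0))/(1+7/800) = 973/1000 ≈ 0.973000
step 2 [1y] swap r/2=587/19143: DF=(1 − 587/19143·(0.973000))/(1+587/19143) = 9413/10000 ≈ 0.941300
step 3 [1.5y] bond c/2=1/100: DF=(116687/125000 − 1/100·(0.973000+0.941300))/(1+1/100) = 9053/10000 ≈ 0.905300
step 4 [2y] bond c/2=3/100: DF=(49879/50000 − 3/100·(0.973000+0.941300+0.905300))/(1+3/100) = 554/625 ≈ 0.886400
step 5 [2.5y] swap r/2=409/11356: DF=(1 − 409/11356·(0.973000+0.941300+0.905300+0.886400))/(1+409/11356) = 2091/2500 ≈ 0.836400
step 6 [3y] swap r/2=451/13405: DF=(1 − 451/13405·(0.973000+0.941300+0.905300+0.886400+0.836400))/(1+451/13405) = 2049/2500 ≈ 0.819600
step 7 [3.5y] swap r/2=463/15442: DF=(1 − 463/15442·(0.973000+0.941300+0.905300+0.886400+0.836400+0.819600))/(1+463/15442) = 2037/2500 ≈ 0.814800
step 8 [4y] swap r/2=2041/69727: DF=(1 − 2041/69727·(0.973000+0.941300+0.905300+0.886400+0.836400+0.819600+0.814800))/(1+2041/69727) = 7959/10000 ≈ 0.795900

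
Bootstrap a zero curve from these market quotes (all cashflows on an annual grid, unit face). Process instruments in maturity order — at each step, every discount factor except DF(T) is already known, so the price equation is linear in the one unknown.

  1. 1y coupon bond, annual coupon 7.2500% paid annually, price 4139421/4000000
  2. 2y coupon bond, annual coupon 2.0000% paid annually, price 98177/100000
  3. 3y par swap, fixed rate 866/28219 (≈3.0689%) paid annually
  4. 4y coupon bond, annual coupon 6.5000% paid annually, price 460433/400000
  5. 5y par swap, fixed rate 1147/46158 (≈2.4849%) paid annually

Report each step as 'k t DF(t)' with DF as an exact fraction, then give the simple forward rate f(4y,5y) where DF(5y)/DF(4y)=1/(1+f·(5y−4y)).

step 1 [1y] bond c/1=29/400: DF=(4139421/4000000 − 29/400·(0))/(1+29/400) = 9649/10000 ≈ 0.964900
step 2 [2y] bond c/1=1/50: DF=(98177/100000 − 1/50·(0.964900))/(1+1/50) = 2359/2500 ≈ 0.943600
step 3 [3y] swap r/1=866/28219: DF=(1 − 866/28219·(0.964900+0.943600))/(1+866/28219) = 4567/5000 ≈ 0.913400
step 4 [4y] bond c/1=13/200: DF=(460433/400000 − 13/200·(0.964900+0.943600+0.913400))/(1+13/200) = 4543/5000 ≈ 0.908600
step 5 [5y] swap r/1=1147/46158: DF=(1 − 1147/46158·(0.964900+0.943600+0.913400+0.908600))/(1+1147/46158) = 8853/10000 ≈ 0.885300

1 1 9649/10000
2 2 2359/2500
3 3 4567/5000
4 4 4543/5000
5 5 8853/10000
f(4y,5y) = ((4543/5000)/(8853/10000) − 1)/(1) = 233/8853 ≈ 2.6319%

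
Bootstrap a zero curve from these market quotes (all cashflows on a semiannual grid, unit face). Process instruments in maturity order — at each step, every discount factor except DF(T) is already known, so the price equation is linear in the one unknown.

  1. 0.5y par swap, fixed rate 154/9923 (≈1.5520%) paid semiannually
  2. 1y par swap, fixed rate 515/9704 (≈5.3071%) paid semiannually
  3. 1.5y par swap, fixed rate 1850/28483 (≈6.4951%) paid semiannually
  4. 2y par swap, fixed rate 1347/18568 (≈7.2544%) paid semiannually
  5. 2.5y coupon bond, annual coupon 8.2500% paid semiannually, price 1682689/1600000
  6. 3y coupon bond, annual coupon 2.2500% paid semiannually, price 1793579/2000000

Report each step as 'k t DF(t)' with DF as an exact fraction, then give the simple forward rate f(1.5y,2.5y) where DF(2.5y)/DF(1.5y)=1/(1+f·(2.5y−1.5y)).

step 1 [0.5y] swap r/2=77/9923: DF=(1 − 77/9923·(0))/(1+77/9923) = 9923/10000 ≈ 0.992300
step 2 [1y] swap r/2=515/19408: DF=(1 − 515/19408·(0.992300))/(1+515/19408) = 1897/2000 ≈ 0.948500
step 3 [1.5y] swap r/2=925/28483: DF=(1 − 925/28483·(0.992300+0.948500))/(1+925/28483) = 363/400 ≈ 0.907500
step 4 [2y] swap r/2=1347/37136: DF=(1 − 1347/37136·(0.992300+0.948500+0.907500))/(1+1347/37136) = 8653/10000 ≈ 0.865300
step 5 [2.5y] bond c/2=33/800: DF=(1682689/1600000 − 33/800·(0.992300+0.948500+0.907500+0.865300))/(1+33/800) = 8629/10000 ≈ 0.862900
step 6 [3y] bond c/2=9/800: DF=(1793579/2000000 − 9/800·(0.992300+0.948500+0.907500+0.865300+0.862900))/(1+9/800) = 8359/10000 ≈ 0.835900

1 1/2 9923/10000
2 1 1897/2000
3 3/2 363/400
4 2 8653/10000
5 5/2 8629/10000
6 3 8359/10000
f(1.5y,2.5y) = ((363/400)/(8629/10000) − 1)/(1) = 446/8629 ≈ 5.1686%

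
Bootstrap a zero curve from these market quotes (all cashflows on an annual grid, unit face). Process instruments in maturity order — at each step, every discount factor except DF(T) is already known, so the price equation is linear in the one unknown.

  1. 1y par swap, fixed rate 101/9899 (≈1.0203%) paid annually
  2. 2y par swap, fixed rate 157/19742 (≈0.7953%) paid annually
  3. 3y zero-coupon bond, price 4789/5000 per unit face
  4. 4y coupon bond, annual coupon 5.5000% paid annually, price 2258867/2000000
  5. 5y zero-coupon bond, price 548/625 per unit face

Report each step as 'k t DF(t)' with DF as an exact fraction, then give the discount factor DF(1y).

1 1 9899/10000
2 2 9843/10000
3 3 4789/5000
4 4 9177/10000
5 5 548/625
DF(1y) = 9899/10000 ≈ 0.989900

step 1 [1y] swap r/1=101/9899: DF=(1 − 101/9899·(0))/(1+101/9899) = 9899/10000 ≈ 0.989900
step 2 [2y] swap r/1=157/19742: DF=(1 − 157/19742·(0.989900))/(1+157/19742) = 9843/10000 ≈ 0.984300
step 3 [3y] zero: DF = P = 4789/5000 ≈ 0.957800
step 4 [4y] bond c/1=11/200: DF=(2258867/2000000 − 11/200·(0.989900+0.984300+0.957800))/(1+11/200) = 9177/10000 ≈ 0.917700
step 5 [5y] zero: DF = P = 548/625 ≈ 0.876800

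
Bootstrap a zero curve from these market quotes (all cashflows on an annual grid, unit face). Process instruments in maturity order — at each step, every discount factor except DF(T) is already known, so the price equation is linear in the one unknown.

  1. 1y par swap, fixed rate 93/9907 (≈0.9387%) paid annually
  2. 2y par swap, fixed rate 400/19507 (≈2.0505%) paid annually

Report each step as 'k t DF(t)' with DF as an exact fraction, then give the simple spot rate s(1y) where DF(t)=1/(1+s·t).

1 1 9907/10000
2 2 24/25
s(1y) = (1/(9907/10000) − 1)/(1) = 93/9907 ≈ 0.9387%

step 1 [1y] swap r/1=93/9907: DF=(1 − 93/9907·(0))/(1+93/9907) = 9907/10000 ≈ 0.990700
step 2 [2y] swap r/1=400/19507: DF=(1 − 400/19507·(0.990700))/(1+400/19507) = 24/25 ≈ 0.960000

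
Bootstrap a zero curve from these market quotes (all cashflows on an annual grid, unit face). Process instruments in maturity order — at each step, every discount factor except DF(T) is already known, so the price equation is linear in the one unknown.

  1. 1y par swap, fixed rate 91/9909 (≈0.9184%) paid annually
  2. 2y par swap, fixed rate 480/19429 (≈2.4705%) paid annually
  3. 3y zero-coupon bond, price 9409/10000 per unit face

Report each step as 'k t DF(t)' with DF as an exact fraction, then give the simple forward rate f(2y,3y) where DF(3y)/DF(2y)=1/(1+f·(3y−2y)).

step 1 [1y] swap r/1=91/9909: DF=(1 − 91/9909·(0))/(1+91/9909) = 9909/10000 ≈ 0.990900
step 2 [2y] swap r/1=480/19429: DF=(1 − 480/19429·(0.990900))/(1+480/19429) = 119/125 ≈ 0.952000
step 3 [3y] zero: DF = P = 9409/10000 ≈ 0.940900

1 1 9909/10000
2 2 119/125
3 3 9409/10000
f(2y,3y) = ((119/125)/(9409/10000) − 1)/(1) = 111/9409 ≈ 1.1797%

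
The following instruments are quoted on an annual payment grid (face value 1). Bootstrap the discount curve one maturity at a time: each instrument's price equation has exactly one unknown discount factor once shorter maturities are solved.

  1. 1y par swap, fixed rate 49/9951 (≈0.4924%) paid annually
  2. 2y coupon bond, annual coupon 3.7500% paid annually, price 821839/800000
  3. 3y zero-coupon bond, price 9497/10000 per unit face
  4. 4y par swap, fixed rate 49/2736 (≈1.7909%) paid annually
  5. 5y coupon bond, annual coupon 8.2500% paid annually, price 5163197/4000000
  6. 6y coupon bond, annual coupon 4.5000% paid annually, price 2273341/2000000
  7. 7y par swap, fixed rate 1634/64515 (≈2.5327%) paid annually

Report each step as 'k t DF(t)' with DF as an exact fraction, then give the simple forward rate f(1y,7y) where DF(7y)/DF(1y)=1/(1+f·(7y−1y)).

1 1 9951/10000
2 2 4771/5000
3 3 9497/10000
4 4 4657/5000
5 5 1801/2000
6 6 221/250
7 7 4183/5000
f(1y,7y) = ((9951/10000)/(4183/5000) − 1)/(6) = 1585/50196 ≈ 3.1576%

step 1 [1y] swap r/1=49/9951: DF=(1 − 49/9951·(0))/(1+49/9951) = 9951/10000 ≈ 0.995100
step 2 [2y] bond c/1=3/80: DF=(821839/800000 − 3/80·(0.995100))/(1+3/80) = 4771/5000 ≈ 0.954200
step 3 [3y] zero: DF = P = 9497/10000 ≈ 0.949700
step 4 [4y] swap r/1=49/2736: DF=(1 − 49/2736·(0.995100+0.954200+0.949700))/(1+49/2736) = 4657/5000 ≈ 0.931400
step 5 [5y] bond c/1=33/400: DF=(5163197/4000000 − 33/400·(0.995100+0.954200+0.949700+0.931400))/(1+33/400) = 1801/2000 ≈ 0.900500
step 6 [6y] bond c/1=9/200: DF=(2273341/2000000 − 9/200·(0.995100+0.954200+0.949700+0.931400+0.900500))/(1+9/200) = 221/250 ≈ 0.884000
step 7 [7y] swap r/1=1634/64515: DF=(1 − 1634/64515·(0.995100+0.954200+0.949700+0.931400+0.900500+0.884000))/(1+1634/64515) = 4183/5000 ≈ 0.836600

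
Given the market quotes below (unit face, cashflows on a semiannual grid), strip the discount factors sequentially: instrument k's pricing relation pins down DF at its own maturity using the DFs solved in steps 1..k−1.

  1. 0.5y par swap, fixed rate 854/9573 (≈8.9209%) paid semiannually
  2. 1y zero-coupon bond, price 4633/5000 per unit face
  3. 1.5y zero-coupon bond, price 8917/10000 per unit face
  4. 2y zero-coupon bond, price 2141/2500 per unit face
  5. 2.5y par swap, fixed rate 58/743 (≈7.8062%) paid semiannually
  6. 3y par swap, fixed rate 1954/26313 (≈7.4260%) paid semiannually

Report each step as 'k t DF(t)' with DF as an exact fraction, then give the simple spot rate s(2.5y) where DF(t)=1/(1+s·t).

1 1/2 9573/10000
2 1 4633/5000
3 3/2 8917/10000
4 2 2141/2500
5 5/2 413/500
6 3 4023/5000
s(2.5y) = (1/(413/500) − 1)/(5/2) = 174/2065 ≈ 8.4262%

step 1 [0.5y] swap r/2=427/9573: DF=(1 − 427/9573·(0))/(1+427/9573) = 9573/10000 ≈ 0.957300
step 2 [1y] zero: DF = P = 4633/5000 ≈ 0.926600
step 3 [1.5y] zero: DF = P = 8917/10000 ≈ 0.891700
step 4 [2y] zero: DF = P = 2141/2500 ≈ 0.856400
step 5 [2.5y] swap r/2=29/743: DF=(1 − 29/743·(0.957300+0.926600+0.891700+0.856400))/(1+29/743) = 413/500 ≈ 0.826000
step 6 [3y] swap r/2=977/26313: DF=(1 − 977/26313·(0.957300+0.926600+0.891700+0.856400+0.826000))/(1+977/26313) = 4023/5000 ≈ 0.804600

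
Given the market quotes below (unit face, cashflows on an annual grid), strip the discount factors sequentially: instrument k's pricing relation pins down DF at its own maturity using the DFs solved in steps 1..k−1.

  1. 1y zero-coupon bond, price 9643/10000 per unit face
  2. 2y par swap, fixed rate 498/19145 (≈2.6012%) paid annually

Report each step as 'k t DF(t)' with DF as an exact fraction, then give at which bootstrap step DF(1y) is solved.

step 1 [1y] zero: DF = P = 9643/10000 ≈ 0.964300
step 2 [2y] swap r/1=498/19145: DF=(1 − 498/19145·(0.964300))/(1+498/19145) = 4751/5000 ≈ 0.950200

1 1 9643/10000
2 2 4751/5000
DF(1y) is solved at step 1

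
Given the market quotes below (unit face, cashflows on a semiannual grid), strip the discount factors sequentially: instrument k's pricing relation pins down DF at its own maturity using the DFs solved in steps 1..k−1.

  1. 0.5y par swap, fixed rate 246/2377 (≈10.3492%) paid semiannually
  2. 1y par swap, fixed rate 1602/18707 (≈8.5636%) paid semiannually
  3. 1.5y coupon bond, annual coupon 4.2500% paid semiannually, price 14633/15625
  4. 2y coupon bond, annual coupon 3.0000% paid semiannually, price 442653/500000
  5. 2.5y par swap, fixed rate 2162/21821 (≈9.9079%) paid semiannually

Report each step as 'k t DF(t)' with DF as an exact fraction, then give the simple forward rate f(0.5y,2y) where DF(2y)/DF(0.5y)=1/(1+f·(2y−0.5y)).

1 1/2 2377/2500
2 1 9199/10000
3 3/2 8781/10000
4 2 2079/2500
5 5/2 3919/5000
f(0.5y,2y) = ((2377/2500)/(2079/2500) − 1)/(3/2) = 596/6237 ≈ 9.5559%

step 1 [0.5y] swap r/2=123/2377: DF=(1 − 123/2377·(0))/(1+123/2377) = 2377/2500 ≈ 0.950800
step 2 [1y] swap r/2=801/18707: DF=(1 − 801/18707·(0.950800))/(1+801/18707) = 9199/10000 ≈ 0.919900
step 3 [1.5y] bond c/2=17/800: DF=(14633/15625 − 17/800·(0.950800+0.919900))/(1+17/800) = 8781/10000 ≈ 0.878100
step 4 [2y] bond c/2=3/200: DF=(442653/500000 − 3/200·(0.950800+0.919900+0.878100))/(1+3/200) = 2079/2500 ≈ 0.831600
step 5 [2.5y] swap r/2=1081/21821: DF=(1 − 1081/21821·(0.950800+0.919900+0.878100+0.831600))/(1+1081/21821) = 3919/5000 ≈ 0.783800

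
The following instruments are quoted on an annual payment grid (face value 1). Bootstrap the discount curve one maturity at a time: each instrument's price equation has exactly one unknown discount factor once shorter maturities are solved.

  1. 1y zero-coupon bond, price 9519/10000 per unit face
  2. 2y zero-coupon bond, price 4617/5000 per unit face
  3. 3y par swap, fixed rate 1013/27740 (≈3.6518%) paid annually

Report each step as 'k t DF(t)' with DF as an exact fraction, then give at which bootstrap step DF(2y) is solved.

step 1 [1y] zero: DF = P = 9519/10000 ≈ 0.951900
step 2 [2y] zero: DF = P = 4617/5000 ≈ 0.923400
step 3 [3y] swap r/1=1013/27740: DF=(1 − 1013/27740·(0.951900+0.923400))/(1+1013/27740) = 8987/10000 ≈ 0.898700

1 1 9519/10000
2 2 4617/5000
3 3 8987/10000
DF(2y) is solved at step 2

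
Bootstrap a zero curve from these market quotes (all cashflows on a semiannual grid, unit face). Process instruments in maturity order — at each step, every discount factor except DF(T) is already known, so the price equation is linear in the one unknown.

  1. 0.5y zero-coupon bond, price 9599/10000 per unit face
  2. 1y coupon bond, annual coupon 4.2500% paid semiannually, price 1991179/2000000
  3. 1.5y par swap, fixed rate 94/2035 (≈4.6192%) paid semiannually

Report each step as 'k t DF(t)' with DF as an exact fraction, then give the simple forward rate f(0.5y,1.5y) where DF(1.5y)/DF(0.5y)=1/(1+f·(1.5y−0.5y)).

step 1 [0.5y] zero: DF = P = 9599/10000 ≈ 0.959900
step 2 [1y] bond c/2=17/800: DF=(1991179/2000000 − 17/800·(0.959900))/(1+17/800) = 9549/10000 ≈ 0.954900
step 3 [1.5y] swap r/2=47/2035: DF=(1 − 47/2035·(0.959900+0.954900))/(1+47/2035) = 4671/5000 ≈ 0.934200

1 1/2 9599/10000
2 1 9549/10000
3 3/2 4671/5000
f(0.5y,1.5y) = ((9599/10000)/(4671/5000) − 1)/(1) = 257/9342 ≈ 2.7510%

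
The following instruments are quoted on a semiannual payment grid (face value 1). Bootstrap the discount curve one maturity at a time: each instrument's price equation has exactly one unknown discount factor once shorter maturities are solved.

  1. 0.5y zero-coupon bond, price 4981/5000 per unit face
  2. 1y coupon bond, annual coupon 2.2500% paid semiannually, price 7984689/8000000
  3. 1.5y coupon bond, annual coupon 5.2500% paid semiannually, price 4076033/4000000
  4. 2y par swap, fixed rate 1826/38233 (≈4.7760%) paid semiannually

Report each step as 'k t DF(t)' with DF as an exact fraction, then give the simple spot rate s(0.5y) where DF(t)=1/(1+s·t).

1 1/2 4981/5000
2 1 9759/10000
3 3/2 377/400
4 2 9087/10000
s(0.5y) = (1/(4981/5000) − 1)/(1/2) = 38/4981 ≈ 0.7629%

step 1 [0.5y] zero: DF = P = 4981/5000 ≈ 0.996200
step 2 [1y] bond c/2=9/800: DF=(7984689/8000000 − 9/800·(0.996200))/(1+9/800) = 9759/10000 ≈ 0.975900
step 3 [1.5y] bond c/2=21/800: DF=(4076033/4000000 − 21/800·(0.996200+0.975900))/(1+21/800) = 377/400 ≈ 0.942500
step 4 [2y] swap r/2=913/38233: DF=(1 − 913/38233·(0.996200+0.975900+0.942500))/(1+913/38233) = 9087/10000 ≈ 0.908700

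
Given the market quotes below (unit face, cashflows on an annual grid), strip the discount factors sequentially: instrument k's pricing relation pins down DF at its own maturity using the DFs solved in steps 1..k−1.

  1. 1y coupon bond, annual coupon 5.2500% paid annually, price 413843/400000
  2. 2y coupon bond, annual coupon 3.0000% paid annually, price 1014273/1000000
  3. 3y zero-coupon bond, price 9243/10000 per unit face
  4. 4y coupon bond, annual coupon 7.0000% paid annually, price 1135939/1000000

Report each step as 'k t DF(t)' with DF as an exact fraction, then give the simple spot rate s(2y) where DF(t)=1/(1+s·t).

1 1 983/1000
2 2 9561/10000
3 3 9243/10000
4 4 8743/10000
s(2y) = (1/(9561/10000) − 1)/(2) = 439/19122 ≈ 2.2958%

step 1 [1y] bond c/1=21/400: DF=(413843/400000 − 21/400·(0))/(1+21/400) = 983/1000 ≈ 0.983000
step 2 [2y] bond c/1=3/100: DF=(1014273/1000000 − 3/100·(0.983000))/(1+3/100) = 9561/10000 ≈ 0.956100
step 3 [3y] zero: DF = P = 9243/10000 ≈ 0.924300
step 4 [4y] bond c/1=7/100: DF=(1135939/1000000 − 7/100·(0.983000+0.956100+0.924300))/(1+7/100) = 8743/10000 ≈ 0.874300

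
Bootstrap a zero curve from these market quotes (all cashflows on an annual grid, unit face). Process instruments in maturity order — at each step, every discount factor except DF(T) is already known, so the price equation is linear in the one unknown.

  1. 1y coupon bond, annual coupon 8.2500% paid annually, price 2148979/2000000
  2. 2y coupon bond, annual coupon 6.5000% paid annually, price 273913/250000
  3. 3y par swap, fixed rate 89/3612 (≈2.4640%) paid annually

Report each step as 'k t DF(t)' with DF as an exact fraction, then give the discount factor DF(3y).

1 1 4963/5000
2 2 4841/5000
3 3 1161/1250
DF(3y) = 1161/1250 ≈ 0.928800

step 1 [1y] bond c/1=33/400: DF=(2148979/2000000 − 33/400·(0))/(1+33/400) = 4963/5000 ≈ 0.992600
step 2 [2y] bond c/1=13/200: DF=(273913/250000 − 13/200·(0.992600))/(1+13/200) = 4841/5000 ≈ 0.968200
step 3 [3y] swap r/1=89/3612: DF=(1 − 89/3612·(0.992600+0.968200))/(1+89/3612) = 1161/1250 ≈ 0.928800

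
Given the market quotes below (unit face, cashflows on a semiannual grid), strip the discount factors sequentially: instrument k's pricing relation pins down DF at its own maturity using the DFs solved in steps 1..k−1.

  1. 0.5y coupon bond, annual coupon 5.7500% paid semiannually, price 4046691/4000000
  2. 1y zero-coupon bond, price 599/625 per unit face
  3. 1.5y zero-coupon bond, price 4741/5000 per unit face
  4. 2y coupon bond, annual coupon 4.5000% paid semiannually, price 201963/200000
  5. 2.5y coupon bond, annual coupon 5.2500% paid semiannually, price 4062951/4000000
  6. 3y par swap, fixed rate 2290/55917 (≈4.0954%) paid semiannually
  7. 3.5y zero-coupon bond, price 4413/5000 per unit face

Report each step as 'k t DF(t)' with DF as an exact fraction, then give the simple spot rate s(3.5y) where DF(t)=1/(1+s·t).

1 1/2 4917/5000
2 1 599/625
3 3/2 4741/5000
4 2 231/250
5 5/2 4461/5000
6 3 1771/2000
7 7/2 4413/5000
s(3.5y) = (1/(4413/5000) − 1)/(7/2) = 1174/30891 ≈ 3.8005%

step 1 [0.5y] bond c/2=23/800: DF=(4046691/4000000 − 23/800·(0))/(1+23/800) = 4917/5000 ≈ 0.983400
step 2 [1y] zero: DF = P = 599/625 ≈ 0.958400
step 3 [1.5y] zero: DF = P = 4741/5000 ≈ 0.948200
step 4 [2y] bond c/2=9/400: DF=(201963/200000 − 9/400·(0.983400+0.958400+0.948200))/(1+9/400) = 231/250 ≈ 0.924000
step 5 [2.5y] bond c/2=21/800: DF=(4062951/4000000 − 21/800·(0.983400+0.958400+0.948200+0.924000))/(1+21/800) = 4461/5000 ≈ 0.892200
step 6 [3y] swap r/2=1145/55917: DF=(1 − 1145/55917·(0.983400+0.958400+0.948200+0.924000+0.892200))/(1+1145/55917) = 1771/2000 ≈ 0.885500
step 7 [3.5y] zero: DF = P = 4413/5000 ≈ 0.882600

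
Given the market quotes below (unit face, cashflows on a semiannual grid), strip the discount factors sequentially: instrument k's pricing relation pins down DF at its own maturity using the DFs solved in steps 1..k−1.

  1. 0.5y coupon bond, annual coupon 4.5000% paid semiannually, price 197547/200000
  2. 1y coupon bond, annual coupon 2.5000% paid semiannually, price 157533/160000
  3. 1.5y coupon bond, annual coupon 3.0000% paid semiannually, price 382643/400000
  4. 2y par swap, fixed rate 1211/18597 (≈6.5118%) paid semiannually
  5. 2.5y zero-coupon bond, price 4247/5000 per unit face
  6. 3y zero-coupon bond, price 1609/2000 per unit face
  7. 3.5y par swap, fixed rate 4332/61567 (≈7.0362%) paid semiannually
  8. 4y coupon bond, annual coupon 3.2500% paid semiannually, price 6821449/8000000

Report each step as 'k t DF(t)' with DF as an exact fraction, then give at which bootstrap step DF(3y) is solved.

1 1/2 483/500
2 1 1921/2000
3 3/2 457/500
4 2 8789/10000
5 5/2 4247/5000
6 3 1609/2000
7 7/2 3917/5000
8 4 3703/5000
DF(3y) is solved at step 6

step 1 [0.5y] bond c/2=9/400: DF=(197547/200000 − 9/400·(0))/(1+9/400) = 483/500 ≈ 0.966000
step 2 [1y] bond c/2=1/80: DF=(157533/160000 − 1/80·(0.966000))/(1+1/80) = 1921/2000 ≈ 0.960500
step 3 [1.5y] bond c/2=3/200: DF=(382643/400000 − 3/200·(0.966000+0.960500))/(1+3/200) = 457/500 ≈ 0.914000
step 4 [2y] swap r/2=1211/37194: DF=(1 − 1211/37194·(0.966000+0.960500+0.914000))/(1+1211/37194) = 8789/10000 ≈ 0.878900
step 5 [2.5y] zero: DF = P = 4247/5000 ≈ 0.849400
step 6 [3y] zero: DF = P = 1609/2000 ≈ 0.804500
step 7 [3.5y] swap r/2=2166/61567: DF=(1 − 2166/61567·(0.966000+0.960500+0.914000+0.878900+0.849400+0.804500))/(1+2166/61567) = 3917/5000 ≈ 0.783400
step 8 [4y] bond c/2=13/800: DF=(6821449/8000000 − 13/800·(0.966000+0.960500+0.914000+0.878900+0.849400+0.804500+0.783400))/(1+13/800) = 3703/5000 ≈ 0.740600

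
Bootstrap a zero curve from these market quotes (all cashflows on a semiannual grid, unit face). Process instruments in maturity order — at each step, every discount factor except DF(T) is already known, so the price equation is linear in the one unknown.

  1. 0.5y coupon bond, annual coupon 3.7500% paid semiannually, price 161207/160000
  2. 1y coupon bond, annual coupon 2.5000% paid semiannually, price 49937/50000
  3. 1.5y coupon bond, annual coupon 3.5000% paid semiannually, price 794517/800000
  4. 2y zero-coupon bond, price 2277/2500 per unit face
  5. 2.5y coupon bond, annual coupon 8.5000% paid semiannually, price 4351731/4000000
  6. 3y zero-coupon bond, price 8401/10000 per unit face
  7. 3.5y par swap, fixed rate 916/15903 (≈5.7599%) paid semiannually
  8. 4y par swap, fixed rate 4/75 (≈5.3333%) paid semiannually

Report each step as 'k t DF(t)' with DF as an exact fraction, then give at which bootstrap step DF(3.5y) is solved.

1 1/2 989/1000
2 1 4871/5000
3 3/2 9423/10000
4 2 2277/2500
5 5/2 111/125
6 3 8401/10000
7 7/2 1021/1250
8 4 1011/1250
DF(3.5y) is solved at step 7

step 1 [0.5y] bond c/2=3/160: DF=(161207/160000 − 3/160·(0))/(1+3/160) = 989/1000 ≈ 0.989000
step 2 [1y] bond c/2=1/80: DF=(49937/50000 − 1/80·(0.989000))/(1+1/80) = 4871/5000 ≈ 0.974200
step 3 [1.5y] bond c/2=7/400: DF=(794517/800000 − 7/400·(0.989000+0.974200))/(1+7/400) = 9423/10000 ≈ 0.942300
step 4 [2y] zero: DF = P = 2277/2500 ≈ 0.910800
step 5 [2.5y] bond c/2=17/400: DF=(4351731/4000000 − 17/400·(0.989000+0.974200+0.942300+0.910800))/(1+17/400) = 111/125 ≈ 0.888000
step 6 [3y] zero: DF = P = 8401/10000 ≈ 0.840100
step 7 [3.5y] swap r/2=458/15903: DF=(1 − 458/15903·(0.989000+0.974200+0.942300+0.910800+0.888000+0.840100))/(1+458/15903) = 1021/1250 ≈ 0.816800
step 8 [4y] swap r/2=2/75: DF=(1 − 2/75·(0.989000+0.974200+0.942300+0.910800+0.888000+0.840100+0.816800))/(1+2/75) = 1011/1250 ≈ 0.808800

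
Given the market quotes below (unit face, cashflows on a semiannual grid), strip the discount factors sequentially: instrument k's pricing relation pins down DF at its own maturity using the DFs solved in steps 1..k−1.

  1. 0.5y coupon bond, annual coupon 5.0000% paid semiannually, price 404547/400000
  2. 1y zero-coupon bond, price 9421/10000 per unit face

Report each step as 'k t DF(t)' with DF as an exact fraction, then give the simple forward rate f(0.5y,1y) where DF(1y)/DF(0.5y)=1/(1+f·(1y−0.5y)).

step 1 [0.5y] bond c/2=1/40: DF=(404547/400000 − 1/40·(0))/(1+1/40) = 9867/10000 ≈ 0.986700
step 2 [1y] zero: DF = P = 9421/10000 ≈ 0.942100

1 1/2 9867/10000
2 1 9421/10000
f(0.5y,1y) = ((9867/10000)/(9421/10000) − 1)/(1/2) = 892/9421 ≈ 9.4682%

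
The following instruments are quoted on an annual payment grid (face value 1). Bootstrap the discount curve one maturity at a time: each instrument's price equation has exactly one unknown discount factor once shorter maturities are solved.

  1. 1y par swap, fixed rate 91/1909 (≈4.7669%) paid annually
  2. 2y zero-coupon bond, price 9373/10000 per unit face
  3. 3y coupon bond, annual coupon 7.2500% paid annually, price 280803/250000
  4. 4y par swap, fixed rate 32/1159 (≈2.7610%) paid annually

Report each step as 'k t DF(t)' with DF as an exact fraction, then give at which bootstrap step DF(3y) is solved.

step 1 [1y] swap r/1=91/1909: DF=(1 − 91/1909·(0))/(1+91/1909) = 1909/2000 ≈ 0.954500
step 2 [2y] zero: DF = P = 9373/10000 ≈ 0.937300
step 3 [3y] bond c/1=29/400: DF=(280803/250000 − 29/400·(0.954500+0.937300))/(1+29/400) = 4597/5000 ≈ 0.919400
step 4 [4y] swap r/1=32/1159: DF=(1 − 32/1159·(0.954500+0.937300+0.919400))/(1+32/1159) = 561/625 ≈ 0.897600

1 1 1909/2000
2 2 9373/10000
3 3 4597/5000
4 4 561/625
DF(3y) is solved at step 3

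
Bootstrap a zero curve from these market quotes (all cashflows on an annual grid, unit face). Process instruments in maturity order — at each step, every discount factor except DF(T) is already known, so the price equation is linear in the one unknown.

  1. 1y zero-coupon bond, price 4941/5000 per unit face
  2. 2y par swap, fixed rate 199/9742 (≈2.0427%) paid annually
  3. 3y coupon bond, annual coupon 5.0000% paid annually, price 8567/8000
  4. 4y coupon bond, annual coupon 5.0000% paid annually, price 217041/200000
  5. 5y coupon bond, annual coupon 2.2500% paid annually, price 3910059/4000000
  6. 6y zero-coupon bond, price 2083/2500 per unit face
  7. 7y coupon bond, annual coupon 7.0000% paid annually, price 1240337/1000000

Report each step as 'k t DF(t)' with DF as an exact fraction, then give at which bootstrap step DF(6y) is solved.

step 1 [1y] zero: DF = P = 4941/5000 ≈ 0.988200
step 2 [2y] swap r/1=199/9742: DF=(1 − 199/9742·(0.988200))/(1+199/9742) = 4801/5000 ≈ 0.960200
step 3 [3y] bond c/1=1/20: DF=(8567/8000 − 1/20·(0.988200+0.960200))/(1+1/20) = 9271/10000 ≈ 0.927100
step 4 [4y] bond c/1=1/20: DF=(217041/200000 − 1/20·(0.988200+0.960200+0.927100))/(1+1/20) = 4483/5000 ≈ 0.896600
step 5 [5y] bond c/1=9/400: DF=(3910059/4000000 − 9/400·(0.988200+0.960200+0.927100+0.896600))/(1+9/400) = 873/1000 ≈ 0.873000
step 6 [6y] zero: DF = P = 2083/2500 ≈ 0.833200
step 7 [7y] bond c/1=7/100: DF=(1240337/1000000 − 7/100·(0.988200+0.960200+0.927100+0.896600+0.873000+0.833200))/(1+7/100) = 1001/1250 ≈ 0.800800

1 1 4941/5000
2 2 4801/5000
3 3 9271/10000
4 4 4483/5000
5 5 873/1000
6 6 2083/2500
7 7 1001/1250
DF(6y) is solved at step 6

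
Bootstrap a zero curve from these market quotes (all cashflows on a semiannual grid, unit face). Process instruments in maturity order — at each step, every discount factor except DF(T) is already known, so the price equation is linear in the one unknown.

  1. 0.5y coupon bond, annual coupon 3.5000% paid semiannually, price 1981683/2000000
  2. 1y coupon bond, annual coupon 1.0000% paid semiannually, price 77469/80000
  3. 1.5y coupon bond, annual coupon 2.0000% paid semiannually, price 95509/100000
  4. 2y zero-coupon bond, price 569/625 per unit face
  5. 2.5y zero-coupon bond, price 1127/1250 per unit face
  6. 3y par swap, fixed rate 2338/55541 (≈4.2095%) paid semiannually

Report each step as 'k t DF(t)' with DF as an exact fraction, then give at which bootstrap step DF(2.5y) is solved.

step 1 [0.5y] bond c/2=7/400: DF=(1981683/2000000 − 7/400·(0))/(1+7/400) = 4869/5000 ≈ 0.973800
step 2 [1y] bond c/2=1/200: DF=(77469/80000 − 1/200·(0.973800))/(1+1/200) = 9587/10000 ≈ 0.958700
step 3 [1.5y] bond c/2=1/100: DF=(95509/100000 − 1/100·(0.973800+0.958700))/(1+1/100) = 1853/2000 ≈ 0.926500
step 4 [2y] zero: DF = P = 569/625 ≈ 0.910400
step 5 [2.5y] zero: DF = P = 1127/1250 ≈ 0.901600
step 6 [3y] swap r/2=1169/55541: DF=(1 − 1169/55541·(0.973800+0.958700+0.926500+0.910400+0.901600))/(1+1169/55541) = 8831/10000 ≈ 0.883100

1 1/2 4869/5000
2 1 9587/10000
3 3/2 1853/2000
4 2 569/625
5 5/2 1127/1250
6 3 8831/10000
DF(2.5y) is solved at step 5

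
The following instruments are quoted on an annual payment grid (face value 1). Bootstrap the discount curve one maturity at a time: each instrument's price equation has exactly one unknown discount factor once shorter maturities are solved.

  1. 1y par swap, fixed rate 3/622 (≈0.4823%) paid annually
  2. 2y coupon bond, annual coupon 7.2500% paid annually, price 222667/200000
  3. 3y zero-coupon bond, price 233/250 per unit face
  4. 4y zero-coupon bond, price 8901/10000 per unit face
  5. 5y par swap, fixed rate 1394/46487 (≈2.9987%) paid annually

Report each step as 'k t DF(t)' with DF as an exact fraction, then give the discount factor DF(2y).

1 1 622/625
2 2 2427/2500
3 3 233/250
4 4 8901/10000
5 5 4303/5000
DF(2y) = 2427/2500 ≈ 0.970800

step 1 [1y] swap r/1=3/622: DF=(1 − 3/622·(0))/(1+3/622) = 622/625 ≈ 0.995200
step 2 [2y] bond c/1=29/400: DF=(222667/200000 − 29/400·(0.995200))/(1+29/400) = 2427/2500 ≈ 0.970800
step 3 [3y] zero: DF = P = 233/250 ≈ 0.932000
step 4 [4y] zero: DF = P = 8901/10000 ≈ 0.890100
step 5 [5y] swap r/1=1394/46487: DF=(1 − 1394/46487·(0.995200+0.970800+0.932000+0.890100))/(1+1394/46487) = 4303/5000 ≈ 0.860600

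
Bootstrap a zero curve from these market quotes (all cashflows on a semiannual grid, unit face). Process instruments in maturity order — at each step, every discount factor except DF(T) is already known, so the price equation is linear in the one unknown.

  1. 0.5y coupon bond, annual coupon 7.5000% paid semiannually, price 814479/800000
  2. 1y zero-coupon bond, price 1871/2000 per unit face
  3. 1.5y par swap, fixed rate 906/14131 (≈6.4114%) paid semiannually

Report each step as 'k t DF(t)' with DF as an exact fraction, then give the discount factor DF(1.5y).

1 1/2 9813/10000
2 1 1871/2000
3 3/2 4547/5000
DF(1.5y) = 4547/5000 ≈ 0.909400

step 1 [0.5y] bond c/2=3/80: DF=(814479/800000 − 3/80·(0))/(1+3/80) = 9813/10000 ≈ 0.981300
step 2 [1y] zero: DF = P = 1871/2000 ≈ 0.935500
step 3 [1.5y] swap r/2=453/14131: DF=(1 − 453/14131·(0.981300+0.935500))/(1+453/14131) = 4547/5000 ≈ 0.909400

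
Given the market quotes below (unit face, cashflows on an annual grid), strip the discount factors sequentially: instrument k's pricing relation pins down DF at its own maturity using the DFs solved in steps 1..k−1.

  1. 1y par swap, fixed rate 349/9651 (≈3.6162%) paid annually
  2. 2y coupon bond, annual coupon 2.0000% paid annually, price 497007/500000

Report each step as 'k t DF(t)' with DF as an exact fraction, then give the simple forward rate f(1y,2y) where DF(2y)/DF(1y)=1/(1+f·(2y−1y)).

1 1 9651/10000
2 2 2389/2500
f(1y,2y) = ((9651/10000)/(2389/2500) − 1)/(1) = 95/9556 ≈ 0.9941%

step 1 [1y] swap r/1=349/9651: DF=(1 − 349/9651·(0))/(1+349/9651) = 9651/10000 ≈ 0.965100
step 2 [2y] bond c/1=1/50: DF=(497007/500000 − 1/50·(0.965100))/(1+1/50) = 2389/2500 ≈ 0.955600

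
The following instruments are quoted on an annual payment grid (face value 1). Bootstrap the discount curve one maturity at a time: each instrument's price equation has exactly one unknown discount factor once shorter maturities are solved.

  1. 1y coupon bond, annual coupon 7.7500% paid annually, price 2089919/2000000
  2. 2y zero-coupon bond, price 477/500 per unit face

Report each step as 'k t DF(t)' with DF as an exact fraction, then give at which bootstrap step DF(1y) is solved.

1 1 4849/5000
2 2 477/500
DF(1y) is solved at step 1

step 1 [1y] bond c/1=31/400: DF=(2089919/2000000 − 31/400·(0))/(1+31/400) = 4849/5000 ≈ 0.969800
step 2 [2y] zero: DF = P = 477/500 ≈ 0.954000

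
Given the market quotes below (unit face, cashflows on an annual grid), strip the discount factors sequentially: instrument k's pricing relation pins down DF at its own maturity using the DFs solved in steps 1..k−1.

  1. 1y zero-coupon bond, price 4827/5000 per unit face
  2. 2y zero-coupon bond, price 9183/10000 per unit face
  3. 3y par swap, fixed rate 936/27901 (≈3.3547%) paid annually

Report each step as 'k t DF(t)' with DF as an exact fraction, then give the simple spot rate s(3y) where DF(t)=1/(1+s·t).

step 1 [1y] zero: DF = P = 4827/5000 ≈ 0.965400
step 2 [2y] zero: DF = P = 9183/10000 ≈ 0.918300
step 3 [3y] swap r/1=936/27901: DF=(1 − 936/27901·(0.965400+0.918300))/(1+936/27901) = 1133/1250 ≈ 0.906400

1 1 4827/5000
2 2 9183/10000
3 3 1133/1250
s(3y) = (1/(1133/1250) − 1)/(3) = 39/1133 ≈ 3.4422%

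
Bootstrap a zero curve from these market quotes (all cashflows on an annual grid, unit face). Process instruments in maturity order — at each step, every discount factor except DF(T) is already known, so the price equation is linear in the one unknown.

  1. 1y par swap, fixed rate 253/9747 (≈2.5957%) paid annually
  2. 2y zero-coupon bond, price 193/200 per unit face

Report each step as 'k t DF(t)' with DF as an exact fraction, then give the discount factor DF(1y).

step 1 [1y] swap r/1=253/9747: DF=(1 − 253/9747·(0))/(1+253/9747) = 9747/10000 ≈ 0.974700
step 2 [2y] zero: DF = P = 193/200 ≈ 0.965000

1 1 9747/10000
2 2 193/200
DF(1y) = 9747/10000 ≈ 0.974700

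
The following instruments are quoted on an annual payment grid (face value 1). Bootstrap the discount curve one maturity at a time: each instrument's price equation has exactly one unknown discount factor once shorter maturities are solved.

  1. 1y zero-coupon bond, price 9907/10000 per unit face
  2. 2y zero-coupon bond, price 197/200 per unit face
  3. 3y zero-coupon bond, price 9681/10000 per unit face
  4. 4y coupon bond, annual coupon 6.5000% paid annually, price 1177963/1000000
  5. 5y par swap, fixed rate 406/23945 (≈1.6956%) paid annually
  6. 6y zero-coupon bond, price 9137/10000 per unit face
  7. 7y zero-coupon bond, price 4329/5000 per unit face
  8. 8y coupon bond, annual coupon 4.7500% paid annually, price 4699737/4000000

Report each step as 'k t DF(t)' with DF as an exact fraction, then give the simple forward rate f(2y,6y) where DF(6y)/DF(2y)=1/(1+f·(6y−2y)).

step 1 [1y] zero: DF = P = 9907/10000 ≈ 0.990700
step 2 [2y] zero: DF = P = 197/200 ≈ 0.985000
step 3 [3y] zero: DF = P = 9681/10000 ≈ 0.968100
step 4 [4y] bond c/1=13/200: DF=(1177963/1000000 − 13/200·(0.990700+0.985000+0.968100))/(1+13/200) = 579/625 ≈ 0.926400
step 5 [5y] swap r/1=406/23945: DF=(1 − 406/23945·(0.990700+0.985000+0.968100+0.926400))/(1+406/23945) = 2297/2500 ≈ 0.918800
step 6 [6y] zero: DF = P = 9137/10000 ≈ 0.913700
step 7 [7y] zero: DF = P = 4329/5000 ≈ 0.865800
step 8 [8y] bond c/1=19/400: DF=(4699737/4000000 − 19/400·(0.990700+0.985000+0.968100+0.926400+0.918800+0.913700+0.865800))/(1+19/400) = 4119/5000 ≈ 0.823800

1 1 9907/10000
2 2 197/200
3 3 9681/10000
4 4 579/625
5 5 2297/2500
6 6 9137/10000
7 7 4329/5000
8 8 4119/5000
f(2y,6y) = ((197/200)/(9137/10000) − 1)/(4) = 713/36548 ≈ 1.9509%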